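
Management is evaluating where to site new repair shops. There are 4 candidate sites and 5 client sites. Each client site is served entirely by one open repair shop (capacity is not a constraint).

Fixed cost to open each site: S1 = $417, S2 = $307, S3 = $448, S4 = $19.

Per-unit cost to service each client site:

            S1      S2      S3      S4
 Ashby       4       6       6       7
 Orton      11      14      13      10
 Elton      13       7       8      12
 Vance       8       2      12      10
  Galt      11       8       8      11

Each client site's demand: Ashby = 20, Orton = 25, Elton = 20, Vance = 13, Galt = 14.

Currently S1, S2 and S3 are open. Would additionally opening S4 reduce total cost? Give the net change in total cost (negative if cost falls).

Yes — net change −6 (cost falls by 6).

Current service cost with {S1, S2, S3}: 633.
Adding S4: each client site re-picks its cheapest; new service cost 608, saving 25.
Extra fixed cost: 19. Net change = 19 − 25 = -6.
(Totals: 1805 → 1799.)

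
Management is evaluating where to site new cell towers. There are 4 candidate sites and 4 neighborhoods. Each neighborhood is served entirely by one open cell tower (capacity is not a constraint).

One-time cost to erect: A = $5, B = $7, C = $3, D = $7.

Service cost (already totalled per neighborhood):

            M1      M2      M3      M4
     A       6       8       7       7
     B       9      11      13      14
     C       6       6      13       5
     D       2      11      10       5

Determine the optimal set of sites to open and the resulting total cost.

For any fixed open set, each neighborhood goes to its cheapest open site; total = fixed + service.
{A, C}: M1→A 6, M2→C 6, M3→A 7, M4→C 5. Service 24; fixed 8; total 32.
{A}: service 28 + fixed 5 = 33
{C}: service 30 + fixed 3 = 33
{A, B, C, D}: service 20 + fixed 22 = 42
No other subset beats 32.

Open A and C; minimum total cost 32.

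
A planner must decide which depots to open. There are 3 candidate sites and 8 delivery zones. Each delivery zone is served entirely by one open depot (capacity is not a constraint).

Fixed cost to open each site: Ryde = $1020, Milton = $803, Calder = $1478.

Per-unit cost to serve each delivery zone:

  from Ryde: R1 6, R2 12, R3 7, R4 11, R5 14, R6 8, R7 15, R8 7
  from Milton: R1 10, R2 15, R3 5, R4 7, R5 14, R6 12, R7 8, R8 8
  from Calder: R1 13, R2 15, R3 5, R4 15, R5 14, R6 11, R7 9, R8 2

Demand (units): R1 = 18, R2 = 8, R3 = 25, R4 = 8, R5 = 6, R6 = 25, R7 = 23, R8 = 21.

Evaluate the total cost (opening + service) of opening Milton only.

Each delivery zone is assigned to its cheapest site among the open ones.
{Milton}: R1→Milton 10·18=180, R2→Milton 15·8=120, R3→Milton 5·25=125, R4→Milton 7·8=56, R5→Milton 14·6=84, R6→Milton 12·25=300, R7→Milton 8·23=184, R8→Milton 8·21=168. Service 1217; fixed 803; total 2020.

Total cost: 2020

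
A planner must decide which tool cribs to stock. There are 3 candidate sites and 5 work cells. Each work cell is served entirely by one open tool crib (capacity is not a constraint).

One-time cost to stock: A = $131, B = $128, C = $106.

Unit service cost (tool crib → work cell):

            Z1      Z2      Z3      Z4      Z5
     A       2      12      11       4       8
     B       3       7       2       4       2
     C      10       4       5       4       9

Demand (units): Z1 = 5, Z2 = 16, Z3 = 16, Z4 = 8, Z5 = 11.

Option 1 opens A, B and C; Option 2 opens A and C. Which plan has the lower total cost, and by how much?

Option 2 is cheaper by 14.

Option 1: {A, B, C}: Z1→A 2·5=10, Z2→C 4·16=64, Z3→B 2·16=32, Z4→A 4·8=32, Z5→B 2·11=22. Service 160; fixed 365; total 525.
Option 2: {A, C}: Z1→A 2·5=10, Z2→C 4·16=64, Z3→C 5·16=80, Z4→A 4·8=32, Z5→A 8·11=88. Service 274; fixed 237; total 511.
Difference: |525 − 511| = 14.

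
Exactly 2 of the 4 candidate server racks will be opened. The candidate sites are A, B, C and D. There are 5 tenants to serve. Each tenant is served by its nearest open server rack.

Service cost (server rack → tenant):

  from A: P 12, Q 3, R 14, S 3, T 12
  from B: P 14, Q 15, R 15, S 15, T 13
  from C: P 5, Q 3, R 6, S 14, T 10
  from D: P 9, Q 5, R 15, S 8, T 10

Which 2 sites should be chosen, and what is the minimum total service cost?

With exactly 2 open, each tenant uses its cheapest among the chosen.
{A, C}: P→C 5, Q→A 3, R→C 6, S→A 3, T→C 10. Service cost 27.
{C, D}: service cost 32
{B, C}: service cost 38
Among all 6 size-2 choices, {A, C} is lowest.

Choose A and C; total service cost 27.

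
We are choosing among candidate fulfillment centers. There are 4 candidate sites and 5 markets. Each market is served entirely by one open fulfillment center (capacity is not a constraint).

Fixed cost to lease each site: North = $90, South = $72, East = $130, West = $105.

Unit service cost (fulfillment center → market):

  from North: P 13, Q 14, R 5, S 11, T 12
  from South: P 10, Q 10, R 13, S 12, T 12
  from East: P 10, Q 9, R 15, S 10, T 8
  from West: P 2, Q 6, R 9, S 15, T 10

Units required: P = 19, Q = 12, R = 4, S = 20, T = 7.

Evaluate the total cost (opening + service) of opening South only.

Each market is assigned to its cheapest site among the open ones.
{South}: P→South 10·19=190, Q→South 10·12=120, R→South 13·4=52, S→South 12·20=240, T→South 12·7=84. Service 686; fixed 72; total 758.

Total cost: 758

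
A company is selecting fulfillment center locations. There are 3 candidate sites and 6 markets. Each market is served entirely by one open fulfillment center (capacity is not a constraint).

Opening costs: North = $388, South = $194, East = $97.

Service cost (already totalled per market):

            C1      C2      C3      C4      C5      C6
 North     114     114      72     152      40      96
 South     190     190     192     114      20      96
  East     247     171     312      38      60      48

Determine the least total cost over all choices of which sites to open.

Minimum total cost: 911

For any fixed open set, each market goes to its cheapest open site; total = fixed + service.
{North, East}: C1→North 114, C2→North 114, C3→North 72, C4→East 38, C5→North 40, C6→East 48. Service 426; fixed 485; total 911.
{South, East}: service 659 + fixed 291 = 950
{East}: C1→East 247, C2→East 171, C3→East 312, C4→East 38, C5→East 60, C6→East 48. Service 876; fixed 97; total 973.
{North, South, East}: service 406 + fixed 679 = 1085
No other subset beats 911.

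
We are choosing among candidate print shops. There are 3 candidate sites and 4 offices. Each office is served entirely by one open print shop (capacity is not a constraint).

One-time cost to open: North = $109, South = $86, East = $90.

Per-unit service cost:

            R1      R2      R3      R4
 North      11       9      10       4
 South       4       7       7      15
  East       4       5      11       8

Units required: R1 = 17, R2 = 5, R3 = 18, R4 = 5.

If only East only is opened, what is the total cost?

Each office is assigned to its cheapest site among the open ones.
{East}: R1→East 4·17=68, R2→East 5·5=25, R3→East 11·18=198, R4→East 8·5=40. Service 331; fixed 90; total 421.

Total cost: 421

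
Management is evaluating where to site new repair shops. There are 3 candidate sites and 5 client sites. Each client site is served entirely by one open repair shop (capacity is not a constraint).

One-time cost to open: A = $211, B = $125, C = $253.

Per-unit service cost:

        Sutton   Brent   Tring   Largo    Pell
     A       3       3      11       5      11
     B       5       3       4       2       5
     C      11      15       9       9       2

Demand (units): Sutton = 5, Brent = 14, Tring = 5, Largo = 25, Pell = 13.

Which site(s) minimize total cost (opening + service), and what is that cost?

Open B only; minimum total cost 327.

For any fixed open set, each client site goes to its cheapest open site; total = fixed + service.
{B}: Sutton→B 5·5=25, Brent→B 3·14=42, Tring→B 4·5=20, Largo→B 2·25=50, Pell→B 5·13=65. Service 202; fixed 125; total 327.
{A, B}: Sutton→A 3·5=15, Brent→A 3·14=42, Tring→B 4·5=20, Largo→B 2·25=50, Pell→B 5·13=65. Service 192; fixed 336; total 528.
{B, C}: service 163 + fixed 378 = 541
{A, B, C}: service 153 + fixed 589 = 742
No other subset beats 327.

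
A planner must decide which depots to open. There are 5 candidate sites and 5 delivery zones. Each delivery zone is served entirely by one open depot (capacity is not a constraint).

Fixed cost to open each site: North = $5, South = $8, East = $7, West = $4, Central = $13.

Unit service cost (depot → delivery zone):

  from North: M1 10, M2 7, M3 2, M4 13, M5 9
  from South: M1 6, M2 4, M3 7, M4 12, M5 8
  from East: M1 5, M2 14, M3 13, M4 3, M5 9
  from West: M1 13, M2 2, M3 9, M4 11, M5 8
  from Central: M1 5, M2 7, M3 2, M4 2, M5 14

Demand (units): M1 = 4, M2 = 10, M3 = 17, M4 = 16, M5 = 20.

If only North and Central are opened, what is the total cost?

Each delivery zone is assigned to its cheapest site among the open ones.
{North, Central}: M1→Central 5·4=20, M2→North 7·10=70, M3→North 2·17=34, M4→Central 2·16=32, M5→North 9·20=180. Service 336; fixed 18; total 354.

Total cost: 354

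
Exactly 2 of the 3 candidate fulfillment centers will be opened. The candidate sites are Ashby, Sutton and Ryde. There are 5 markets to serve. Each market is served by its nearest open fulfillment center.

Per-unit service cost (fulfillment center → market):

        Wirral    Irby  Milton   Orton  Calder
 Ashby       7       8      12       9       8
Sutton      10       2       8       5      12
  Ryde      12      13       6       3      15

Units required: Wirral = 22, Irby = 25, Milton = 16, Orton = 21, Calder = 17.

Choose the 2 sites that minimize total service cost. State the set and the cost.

Choose Ashby and Sutton; total service cost 573.

With exactly 2 open, each market uses its cheapest among the chosen.
{Ashby, Sutton}: Wirral→Ashby 7·22=154, Irby→Sutton 2·25=50, Milton→Sutton 8·16=128, Orton→Sutton 5·21=105, Calder→Ashby 8·17=136. Service cost 573.
{Sutton, Ryde}: service cost 633
{Ashby, Ryde}: service cost 649
Among all 3 size-2 choices, {Ashby, Sutton} is lowest.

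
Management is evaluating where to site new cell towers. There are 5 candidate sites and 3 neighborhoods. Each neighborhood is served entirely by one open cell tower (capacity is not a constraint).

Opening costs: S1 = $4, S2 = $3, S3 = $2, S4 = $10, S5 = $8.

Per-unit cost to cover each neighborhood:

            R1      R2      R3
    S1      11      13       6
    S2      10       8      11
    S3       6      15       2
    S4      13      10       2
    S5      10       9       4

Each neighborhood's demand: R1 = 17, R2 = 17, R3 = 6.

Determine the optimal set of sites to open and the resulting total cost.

Open S2 and S3; minimum total cost 255.

For any fixed open set, each neighborhood goes to its cheapest open site; total = fixed + service.
{S2, S3}: R1→S3 6·17=102, R2→S2 8·17=136, R3→S3 2·6=12. Service 250; fixed 5; total 255.
{S1, S2, S3}: service 250 + fixed 9 = 259
{S2, S3, S5}: service 250 + fixed 13 = 263
{S1, S2, S3, S4, S5}: service 250 + fixed 27 = 277
No other subset beats 255.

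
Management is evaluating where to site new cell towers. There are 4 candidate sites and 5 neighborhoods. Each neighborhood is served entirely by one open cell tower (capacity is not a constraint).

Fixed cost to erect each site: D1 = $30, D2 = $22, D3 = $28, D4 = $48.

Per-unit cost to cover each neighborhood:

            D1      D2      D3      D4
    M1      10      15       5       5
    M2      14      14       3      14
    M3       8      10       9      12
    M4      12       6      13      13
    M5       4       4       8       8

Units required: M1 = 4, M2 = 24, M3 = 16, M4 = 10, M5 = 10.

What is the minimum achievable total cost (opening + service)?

Minimum total cost: 386

For any fixed open set, each neighborhood goes to its cheapest open site; total = fixed + service.
{D2, D3}: M1→D3 5·4=20, M2→D3 3·24=72, M3→D3 9·16=144, M4→D2 6·10=60, M5→D2 4·10=40. Service 336; fixed 50; total 386.
{D1, D2, D3}: M1→D3 5·4=20, M2→D3 3·24=72, M3→D1 8·16=128, M4→D2 6·10=60, M5→D1 4·10=40. Service 320; fixed 80; total 400.
{D2, D3, D4}: M1→D3 5·4=20, M2→D3 3·24=72, M3→D3 9·16=144, M4→D2 6·10=60, M5→D2 4·10=40. Service 336; fixed 98; total 434.
{D1, D2, D3, D4}: service 320 + fixed 128 = 448
No other subset beats 386.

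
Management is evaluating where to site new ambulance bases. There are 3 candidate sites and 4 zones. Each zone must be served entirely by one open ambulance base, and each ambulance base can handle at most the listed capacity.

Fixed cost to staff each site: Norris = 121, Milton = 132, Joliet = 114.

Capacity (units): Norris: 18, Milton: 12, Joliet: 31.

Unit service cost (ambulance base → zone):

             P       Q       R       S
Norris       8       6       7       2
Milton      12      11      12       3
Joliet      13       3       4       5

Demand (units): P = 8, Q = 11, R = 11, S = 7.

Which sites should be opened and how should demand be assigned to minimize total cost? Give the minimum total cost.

Open {Norris, Joliet}: P→Norris 8·8=64, Q→Joliet 3·11=33, R→Joliet 4·11=44, S→Norris 2·7=14.
Loads: Norris carries 15/18, Joliet carries 22/31. Service 155; fixed 235; total 390.
Next best feasible plan costs 411.

Minimum total cost: 390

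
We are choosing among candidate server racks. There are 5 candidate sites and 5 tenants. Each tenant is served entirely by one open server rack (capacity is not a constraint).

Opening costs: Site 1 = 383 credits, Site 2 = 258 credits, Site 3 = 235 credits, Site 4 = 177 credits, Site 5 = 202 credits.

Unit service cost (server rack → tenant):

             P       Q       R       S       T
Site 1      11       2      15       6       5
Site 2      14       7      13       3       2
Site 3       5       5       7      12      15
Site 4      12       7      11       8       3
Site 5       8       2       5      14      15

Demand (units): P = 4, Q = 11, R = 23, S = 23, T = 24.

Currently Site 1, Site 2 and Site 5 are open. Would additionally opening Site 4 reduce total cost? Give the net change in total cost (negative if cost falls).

Current service cost with {Site 1, Site 2, Site 5}: 286.
Adding Site 4: each tenant re-picks its cheapest; new service cost 286, saving 0.
Extra fixed cost: 177. Net change = 177 − 0 = 177.
(Totals: 1129 → 1306.)

No — net change +177 (cost rises by 177).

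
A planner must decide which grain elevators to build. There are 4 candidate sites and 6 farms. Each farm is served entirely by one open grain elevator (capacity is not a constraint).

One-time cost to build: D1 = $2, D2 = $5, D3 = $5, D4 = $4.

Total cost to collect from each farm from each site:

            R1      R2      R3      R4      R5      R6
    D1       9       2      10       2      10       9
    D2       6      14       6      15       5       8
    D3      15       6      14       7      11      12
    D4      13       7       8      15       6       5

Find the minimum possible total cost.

Minimum total cost: 36

For any fixed open set, each farm goes to its cheapest open site; total = fixed + service.
{D1, D2}: R1→D2 6, R2→D1 2, R3→D2 6, R4→D1 2, R5→D2 5, R6→D2 8. Service 29; fixed 7; total 36.
{D1, D2, D4}: service 26 + fixed 11 = 37
{D1, D4}: R1→D1 9, R2→D1 2, R3→D4 8, R4→D1 2, R5→D4 6, R6→D4 5. Service 32; fixed 6; total 38.
{D1, D2, D3, D4}: R1→D2 6, R2→D1 2, R3→D2 6, R4→D1 2, R5→D2 5, R6→D4 5. Service 26; fixed 16; total 42.
No other subset beats 36.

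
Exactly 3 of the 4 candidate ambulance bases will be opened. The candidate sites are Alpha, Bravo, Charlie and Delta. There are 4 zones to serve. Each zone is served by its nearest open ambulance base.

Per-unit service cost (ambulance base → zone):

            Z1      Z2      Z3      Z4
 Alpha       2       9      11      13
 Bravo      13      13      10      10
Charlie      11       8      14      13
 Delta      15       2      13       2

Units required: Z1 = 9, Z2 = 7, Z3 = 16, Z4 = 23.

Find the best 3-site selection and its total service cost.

Choose Alpha, Bravo and Delta; total service cost 238.

With exactly 3 open, each zone uses its cheapest among the chosen.
{Alpha, Bravo, Delta}: Z1→Alpha 2·9=18, Z2→Delta 2·7=14, Z3→Bravo 10·16=160, Z4→Delta 2·23=46. Service cost 238.
{Alpha, Charlie, Delta}: service cost 254
{Bravo, Charlie, Delta}: service cost 319
Among all 4 size-3 choices, {Alpha, Bravo, Delta} is lowest.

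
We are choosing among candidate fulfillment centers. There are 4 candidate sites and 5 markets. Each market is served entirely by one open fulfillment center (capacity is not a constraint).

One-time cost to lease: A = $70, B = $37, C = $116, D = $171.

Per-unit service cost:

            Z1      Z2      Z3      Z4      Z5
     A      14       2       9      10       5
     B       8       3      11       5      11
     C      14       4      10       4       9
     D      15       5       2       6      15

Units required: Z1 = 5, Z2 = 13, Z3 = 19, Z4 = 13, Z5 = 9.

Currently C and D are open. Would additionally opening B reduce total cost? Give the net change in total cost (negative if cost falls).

Current service cost with {C, D}: 293.
Adding B: each market re-picks its cheapest; new service cost 250, saving 43.
Extra fixed cost: 37. Net change = 37 − 43 = -6.
(Totals: 580 → 574.)

Yes — net change −6 (cost falls by 6).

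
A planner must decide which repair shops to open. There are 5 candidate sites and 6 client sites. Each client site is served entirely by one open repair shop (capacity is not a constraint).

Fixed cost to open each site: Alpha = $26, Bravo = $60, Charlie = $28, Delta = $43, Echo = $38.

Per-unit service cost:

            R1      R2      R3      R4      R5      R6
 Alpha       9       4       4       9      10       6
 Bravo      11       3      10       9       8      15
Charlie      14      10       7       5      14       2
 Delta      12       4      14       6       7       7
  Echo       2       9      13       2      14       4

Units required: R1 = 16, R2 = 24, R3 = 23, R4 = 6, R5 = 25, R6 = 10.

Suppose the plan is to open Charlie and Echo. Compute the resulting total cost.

Total cost: 857

Each client site is assigned to its cheapest site among the open ones.
{Charlie, Echo}: R1→Echo 2·16=32, R2→Echo 9·24=216, R3→Charlie 7·23=161, R4→Echo 2·6=12, R5→Charlie 14·25=350, R6→Charlie 2·10=20. Service 791; fixed 66; total 857.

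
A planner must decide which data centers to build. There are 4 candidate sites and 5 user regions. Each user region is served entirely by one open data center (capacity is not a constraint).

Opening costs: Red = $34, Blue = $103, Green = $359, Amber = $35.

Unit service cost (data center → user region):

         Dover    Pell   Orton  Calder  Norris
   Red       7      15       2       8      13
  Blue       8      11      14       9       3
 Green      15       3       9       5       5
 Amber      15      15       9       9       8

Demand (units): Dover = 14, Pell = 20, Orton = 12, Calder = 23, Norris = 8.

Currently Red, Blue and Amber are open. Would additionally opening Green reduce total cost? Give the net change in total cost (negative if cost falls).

No — net change +130 (cost rises by 130).

Current service cost with {Red, Blue, Amber}: 550.
Adding Green: each user region re-picks its cheapest; new service cost 321, saving 229.
Extra fixed cost: 359. Net change = 359 − 229 = 130.
(Totals: 722 → 852.)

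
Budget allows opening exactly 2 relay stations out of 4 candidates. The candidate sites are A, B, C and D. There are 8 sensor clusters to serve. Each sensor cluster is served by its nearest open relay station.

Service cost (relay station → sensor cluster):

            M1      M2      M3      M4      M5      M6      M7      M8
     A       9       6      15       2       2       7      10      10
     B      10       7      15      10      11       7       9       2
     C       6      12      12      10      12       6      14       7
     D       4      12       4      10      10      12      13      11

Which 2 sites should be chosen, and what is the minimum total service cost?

With exactly 2 open, each sensor cluster uses its cheapest among the chosen.
{A, D}: M1→D 4, M2→A 6, M3→D 4, M4→A 2, M5→A 2, M6→A 7, M7→A 10, M8→A 10. Service cost 45.
{A, C}: service cost 51
{A, B}: service cost 52
Among all 6 size-2 choices, {A, D} is lowest.

Choose A and D; total service cost 45.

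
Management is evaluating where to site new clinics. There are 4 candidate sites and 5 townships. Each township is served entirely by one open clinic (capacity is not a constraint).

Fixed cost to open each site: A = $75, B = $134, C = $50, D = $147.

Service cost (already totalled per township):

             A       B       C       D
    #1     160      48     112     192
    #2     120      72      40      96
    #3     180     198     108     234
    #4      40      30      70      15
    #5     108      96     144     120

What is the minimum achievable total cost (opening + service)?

Minimum total cost: 506

For any fixed open set, each township goes to its cheapest open site; total = fixed + service.
{B, C}: #1→B 48, #2→C 40, #3→C 108, #4→B 30, #5→B 96. Service 322; fixed 184; total 506.
{C}: service 474 + fixed 50 = 524
{A, C}: #1→C 112, #2→C 40, #3→C 108, #4→A 40, #5→A 108. Service 408; fixed 125; total 533.
{A, B, C, D}: service 307 + fixed 406 = 713
No other subset beats 506.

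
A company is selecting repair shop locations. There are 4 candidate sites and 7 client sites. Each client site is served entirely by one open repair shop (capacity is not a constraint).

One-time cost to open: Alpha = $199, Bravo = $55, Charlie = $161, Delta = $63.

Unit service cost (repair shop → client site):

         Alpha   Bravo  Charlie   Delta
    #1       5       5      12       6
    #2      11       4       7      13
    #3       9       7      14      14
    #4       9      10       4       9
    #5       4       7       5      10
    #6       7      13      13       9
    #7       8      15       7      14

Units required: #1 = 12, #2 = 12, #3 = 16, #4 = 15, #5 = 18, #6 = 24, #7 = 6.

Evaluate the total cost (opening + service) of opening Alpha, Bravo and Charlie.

Each client site is assigned to its cheapest site among the open ones.
{Alpha, Bravo, Charlie}: #1→Alpha 5·12=60, #2→Bravo 4·12=48, #3→Bravo 7·16=112, #4→Charlie 4·15=60, #5→Alpha 4·18=72, #6→Alpha 7·24=168, #7→Charlie 7·6=42. Service 562; fixed 415; total 977.

Total cost: 977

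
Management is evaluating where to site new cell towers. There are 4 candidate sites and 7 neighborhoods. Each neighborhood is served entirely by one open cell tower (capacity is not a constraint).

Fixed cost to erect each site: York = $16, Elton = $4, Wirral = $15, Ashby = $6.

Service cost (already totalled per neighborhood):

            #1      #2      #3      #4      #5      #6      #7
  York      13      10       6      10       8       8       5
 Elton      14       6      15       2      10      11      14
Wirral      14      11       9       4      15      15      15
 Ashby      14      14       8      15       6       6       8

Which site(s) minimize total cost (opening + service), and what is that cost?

For any fixed open set, each neighborhood goes to its cheapest open site; total = fixed + service.
{Elton, Ashby}: #1→Elton 14, #2→Elton 6, #3→Ashby 8, #4→Elton 2, #5→Ashby 6, #6→Ashby 6, #7→Ashby 8. Service 50; fixed 10; total 60.
{York, Elton}: #1→York 13, #2→Elton 6, #3→York 6, #4→Elton 2, #5→York 8, #6→York 8, #7→York 5. Service 48; fixed 20; total 68.
{York, Elton, Ashby}: service 44 + fixed 26 = 70
{York, Elton, Wirral, Ashby}: #1→York 13, #2→Elton 6, #3→York 6, #4→Elton 2, #5→Ashby 6, #6→Ashby 6, #7→York 5. Service 44; fixed 41; total 85.
No other subset beats 60.

Open Elton and Ashby; minimum total cost 60.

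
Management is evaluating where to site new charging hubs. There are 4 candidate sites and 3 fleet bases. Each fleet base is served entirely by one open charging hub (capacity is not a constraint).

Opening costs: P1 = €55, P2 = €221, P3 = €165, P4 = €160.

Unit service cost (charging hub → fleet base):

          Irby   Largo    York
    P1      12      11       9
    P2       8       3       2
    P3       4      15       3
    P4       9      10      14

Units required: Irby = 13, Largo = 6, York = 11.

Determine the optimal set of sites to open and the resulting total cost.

For any fixed open set, each fleet base goes to its cheapest open site; total = fixed + service.
{P3}: Irby→P3 4·13=52, Largo→P3 15·6=90, York→P3 3·11=33. Service 175; fixed 165; total 340.
{P2}: service 144 + fixed 221 = 365
{P1, P3}: Irby→P3 4·13=52, Largo→P1 11·6=66, York→P3 3·11=33. Service 151; fixed 220; total 371.
{P1, P2, P3, P4}: Irby→P3 4·13=52, Largo→P2 3·6=18, York→P2 2·11=22. Service 92; fixed 601; total 693.
No other subset beats 340.

Open P3 only; minimum total cost 340.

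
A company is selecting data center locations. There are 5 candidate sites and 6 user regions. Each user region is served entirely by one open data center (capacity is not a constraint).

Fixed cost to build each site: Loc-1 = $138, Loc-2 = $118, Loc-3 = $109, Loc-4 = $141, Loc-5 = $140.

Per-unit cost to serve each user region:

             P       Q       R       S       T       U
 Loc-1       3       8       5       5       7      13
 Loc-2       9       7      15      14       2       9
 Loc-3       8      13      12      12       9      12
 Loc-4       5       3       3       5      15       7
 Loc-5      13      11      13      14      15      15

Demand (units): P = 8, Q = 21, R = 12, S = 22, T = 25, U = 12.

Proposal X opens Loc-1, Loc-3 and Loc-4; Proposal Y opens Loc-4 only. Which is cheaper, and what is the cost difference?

Proposal X: {Loc-1, Loc-3, Loc-4}: P→Loc-1 3·8=24, Q→Loc-4 3·21=63, R→Loc-4 3·12=36, S→Loc-1 5·22=110, T→Loc-1 7·25=175, U→Loc-4 7·12=84. Service 492; fixed 388; total 880.
Proposal Y: {Loc-4}: P→Loc-4 5·8=40, Q→Loc-4 3·21=63, R→Loc-4 3·12=36, S→Loc-4 5·22=110, T→Loc-4 15·25=375, U→Loc-4 7·12=84. Service 708; fixed 141; total 849.
Difference: |880 − 849| = 31.

Proposal Y is cheaper by 31.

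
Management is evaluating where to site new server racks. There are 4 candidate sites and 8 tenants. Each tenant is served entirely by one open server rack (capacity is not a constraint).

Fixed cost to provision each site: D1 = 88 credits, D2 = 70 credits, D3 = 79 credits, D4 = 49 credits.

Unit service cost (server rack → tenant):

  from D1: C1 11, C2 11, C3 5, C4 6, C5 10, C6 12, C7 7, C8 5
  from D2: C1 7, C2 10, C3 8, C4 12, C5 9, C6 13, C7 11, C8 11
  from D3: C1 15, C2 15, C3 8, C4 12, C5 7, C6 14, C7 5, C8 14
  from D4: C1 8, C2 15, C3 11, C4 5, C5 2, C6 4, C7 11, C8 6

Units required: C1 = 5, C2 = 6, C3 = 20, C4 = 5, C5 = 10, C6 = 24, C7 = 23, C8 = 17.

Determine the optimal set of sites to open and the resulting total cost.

For any fixed open set, each tenant goes to its cheapest open site; total = fixed + service.
{D1, D4}: C1→D4 8·5=40, C2→D1 11·6=66, C3→D1 5·20=100, C4→D4 5·5=25, C5→D4 2·10=20, C6→D4 4·24=96, C7→D1 7·23=161, C8→D1 5·17=85. Service 593; fixed 137; total 730.
{D1, D3, D4}: C1→D4 8·5=40, C2→D1 11·6=66, C3→D1 5·20=100, C4→D4 5·5=25, C5→D4 2·10=20, C6→D4 4·24=96, C7→D3 5·23=115, C8→D1 5·17=85. Service 547; fixed 216; total 763.
{D3, D4}: C1→D4 8·5=40, C2→D3 15·6=90, C3→D3 8·20=160, C4→D4 5·5=25, C5→D4 2·10=20, C6→D4 4·24=96, C7→D3 5·23=115, C8→D4 6·17=102. Service 648; fixed 128; total 776.
{D1, D2, D3, D4}: service 536 + fixed 286 = 822
(All 15 nonempty subsets were checked; D1 and D4 is lowest.)

Open D1 and D4; minimum total cost 730.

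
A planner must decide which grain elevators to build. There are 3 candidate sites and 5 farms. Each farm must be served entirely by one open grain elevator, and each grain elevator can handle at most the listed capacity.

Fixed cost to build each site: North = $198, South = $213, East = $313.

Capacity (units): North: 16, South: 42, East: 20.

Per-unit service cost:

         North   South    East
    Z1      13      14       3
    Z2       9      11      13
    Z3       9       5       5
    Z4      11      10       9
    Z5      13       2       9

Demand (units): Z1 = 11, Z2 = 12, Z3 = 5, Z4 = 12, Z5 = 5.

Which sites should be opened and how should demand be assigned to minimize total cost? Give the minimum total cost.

Minimum total cost: 828

Open {North, South}: Z1→South 14·11=154, Z2→North 9·12=108, Z3→South 5·5=25, Z4→South 10·12=120, Z5→South 2·5=10.
Loads: North carries 12/16, South carries 33/42. Service 417; fixed 411; total 828.
Next best feasible plan costs 841.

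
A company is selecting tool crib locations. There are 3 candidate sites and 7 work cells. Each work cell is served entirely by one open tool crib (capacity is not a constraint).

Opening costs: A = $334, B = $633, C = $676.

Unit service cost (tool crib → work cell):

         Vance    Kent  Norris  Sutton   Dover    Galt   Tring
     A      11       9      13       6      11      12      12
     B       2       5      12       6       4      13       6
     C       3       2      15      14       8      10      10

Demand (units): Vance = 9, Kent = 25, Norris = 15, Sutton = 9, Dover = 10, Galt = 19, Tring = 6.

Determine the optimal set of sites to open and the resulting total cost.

Open A only; minimum total cost 1317.

For any fixed open set, each work cell goes to its cheapest open site; total = fixed + service.
{A}: Vance→A 11·9=99, Kent→A 9·25=225, Norris→A 13·15=195, Sutton→A 6·9=54, Dover→A 11·10=110, Galt→A 12·19=228, Tring→A 12·6=72. Service 983; fixed 334; total 1317.
{B}: service 700 + fixed 633 = 1333
{C}: Vance→C 3·9=27, Kent→C 2·25=50, Norris→C 15·15=225, Sutton→C 14·9=126, Dover→C 8·10=80, Galt→C 10·19=190, Tring→C 10·6=60. Service 758; fixed 676; total 1434.
{A, B, C}: service 568 + fixed 1643 = 2211
No other subset beats 1317.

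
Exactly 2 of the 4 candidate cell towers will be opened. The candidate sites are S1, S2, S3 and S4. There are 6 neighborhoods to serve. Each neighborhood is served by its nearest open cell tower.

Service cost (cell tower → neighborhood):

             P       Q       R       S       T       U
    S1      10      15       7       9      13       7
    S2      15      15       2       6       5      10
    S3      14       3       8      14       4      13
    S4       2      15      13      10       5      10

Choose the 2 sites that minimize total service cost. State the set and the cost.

Choose S3 and S4; total service cost 37.

With exactly 2 open, each neighborhood uses its cheapest among the chosen.
{S3, S4}: P→S4 2, Q→S3 3, R→S3 8, S→S4 10, T→S3 4, U→S4 10. Service cost 37.
{S2, S3}: service cost 39
{S1, S3}: service cost 40
Among all 6 size-2 choices, {S3, S4} is lowest.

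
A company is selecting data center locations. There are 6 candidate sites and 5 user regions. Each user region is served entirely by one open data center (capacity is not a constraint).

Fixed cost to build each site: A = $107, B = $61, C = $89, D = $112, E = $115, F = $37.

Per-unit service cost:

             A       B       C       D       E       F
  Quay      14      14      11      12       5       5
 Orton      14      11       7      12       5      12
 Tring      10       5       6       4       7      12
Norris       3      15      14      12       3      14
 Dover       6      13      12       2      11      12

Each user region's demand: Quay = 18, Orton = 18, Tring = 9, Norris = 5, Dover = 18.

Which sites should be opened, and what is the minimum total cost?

For any fixed open set, each user region goes to its cheapest open site; total = fixed + service.
{D, E}: Quay→E 5·18=90, Orton→E 5·18=90, Tring→D 4·9=36, Norris→E 3·5=15, Dover→D 2·18=36. Service 267; fixed 227; total 494.
{D, E, F}: service 267 + fixed 264 = 531
{B, D, E}: service 267 + fixed 288 = 555
{A, B, C, D, E, F}: Quay→E 5·18=90, Orton→E 5·18=90, Tring→D 4·9=36, Norris→A 3·5=15, Dover→D 2·18=36. Service 267; fixed 521; total 788.
No other subset beats 494.

Open D and E; minimum total cost 494.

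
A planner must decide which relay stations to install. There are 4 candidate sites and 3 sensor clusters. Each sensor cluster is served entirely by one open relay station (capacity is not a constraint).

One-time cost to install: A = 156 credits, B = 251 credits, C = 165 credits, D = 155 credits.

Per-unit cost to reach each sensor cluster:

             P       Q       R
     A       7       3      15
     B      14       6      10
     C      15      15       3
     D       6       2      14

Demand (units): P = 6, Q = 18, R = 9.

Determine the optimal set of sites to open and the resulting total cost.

For any fixed open set, each sensor cluster goes to its cheapest open site; total = fixed + service.
{D}: P→D 6·6=36, Q→D 2·18=36, R→D 14·9=126. Service 198; fixed 155; total 353.
{A}: service 231 + fixed 156 = 387
{C, D}: service 99 + fixed 320 = 419
{A, B, C, D}: P→D 6·6=36, Q→D 2·18=36, R→C 3·9=27. Service 99; fixed 727; total 826.
No other subset beats 353.

Open D only; minimum total cost 353.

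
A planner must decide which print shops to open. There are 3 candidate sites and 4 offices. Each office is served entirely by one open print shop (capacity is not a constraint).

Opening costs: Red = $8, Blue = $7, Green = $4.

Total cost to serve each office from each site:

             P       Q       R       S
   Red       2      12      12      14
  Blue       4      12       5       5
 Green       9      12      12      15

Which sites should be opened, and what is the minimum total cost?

Open Blue only; minimum total cost 33.

For any fixed open set, each office goes to its cheapest open site; total = fixed + service.
{Blue}: P→Blue 4, Q→Blue 12, R→Blue 5, S→Blue 5. Service 26; fixed 7; total 33.
{Blue, Green}: P→Blue 4, Q→Blue 12, R→Blue 5, S→Blue 5. Service 26; fixed 11; total 37.
{Red, Blue}: P→Red 2, Q→Red 12, R→Blue 5, S→Blue 5. Service 24; fixed 15; total 39.
{Red, Blue, Green}: service 24 + fixed 19 = 43
(All 7 nonempty subsets were checked; Blue only is lowest.)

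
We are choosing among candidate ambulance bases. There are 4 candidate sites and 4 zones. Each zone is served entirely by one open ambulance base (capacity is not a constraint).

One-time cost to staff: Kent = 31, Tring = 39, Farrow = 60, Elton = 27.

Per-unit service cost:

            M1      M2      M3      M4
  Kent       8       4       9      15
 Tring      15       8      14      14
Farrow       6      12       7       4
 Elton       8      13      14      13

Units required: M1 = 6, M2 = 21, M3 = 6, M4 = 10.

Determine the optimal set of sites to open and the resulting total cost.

Open Kent and Farrow; minimum total cost 293.

For any fixed open set, each zone goes to its cheapest open site; total = fixed + service.
{Kent, Farrow}: M1→Farrow 6·6=36, M2→Kent 4·21=84, M3→Farrow 7·6=42, M4→Farrow 4·10=40. Service 202; fixed 91; total 293.
{Kent, Farrow, Elton}: service 202 + fixed 118 = 320
{Kent, Tring, Farrow}: M1→Farrow 6·6=36, M2→Kent 4·21=84, M3→Farrow 7·6=42, M4→Farrow 4·10=40. Service 202; fixed 130; total 332.
{Kent, Tring, Farrow, Elton}: service 202 + fixed 157 = 359
No other subset beats 293.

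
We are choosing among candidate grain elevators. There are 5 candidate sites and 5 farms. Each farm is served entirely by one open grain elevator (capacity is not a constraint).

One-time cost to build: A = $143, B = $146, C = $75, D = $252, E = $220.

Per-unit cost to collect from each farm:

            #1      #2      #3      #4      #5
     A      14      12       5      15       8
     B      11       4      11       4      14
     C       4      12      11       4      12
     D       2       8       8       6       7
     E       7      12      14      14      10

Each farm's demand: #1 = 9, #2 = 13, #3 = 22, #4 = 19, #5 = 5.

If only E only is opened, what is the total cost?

Total cost: 1063

Each farm is assigned to its cheapest site among the open ones.
{E}: #1→E 7·9=63, #2→E 12·13=156, #3→E 14·22=308, #4→E 14·19=266, #5→E 10·5=50. Service 843; fixed 220; total 1063.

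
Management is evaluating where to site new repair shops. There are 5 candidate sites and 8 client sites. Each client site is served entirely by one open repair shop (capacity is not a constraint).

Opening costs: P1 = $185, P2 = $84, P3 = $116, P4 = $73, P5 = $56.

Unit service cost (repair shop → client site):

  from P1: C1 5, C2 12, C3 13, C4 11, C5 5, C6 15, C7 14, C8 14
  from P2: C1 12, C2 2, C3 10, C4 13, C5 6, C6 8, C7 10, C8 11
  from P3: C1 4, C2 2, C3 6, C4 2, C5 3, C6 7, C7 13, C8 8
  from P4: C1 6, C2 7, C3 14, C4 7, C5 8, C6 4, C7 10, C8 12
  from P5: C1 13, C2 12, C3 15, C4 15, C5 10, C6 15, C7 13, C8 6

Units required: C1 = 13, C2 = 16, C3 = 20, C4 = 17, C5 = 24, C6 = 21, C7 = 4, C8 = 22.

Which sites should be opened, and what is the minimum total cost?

For any fixed open set, each client site goes to its cheapest open site; total = fixed + service.
{P3, P4}: C1→P3 4·13=52, C2→P3 2·16=32, C3→P3 6·20=120, C4→P3 2·17=34, C5→P3 3·24=72, C6→P4 4·21=84, C7→P4 10·4=40, C8→P3 8·22=176. Service 610; fixed 189; total 799.
{P3}: service 685 + fixed 116 = 801
{P3, P4, P5}: C1→P3 4·13=52, C2→P3 2·16=32, C3→P3 6·20=120, C4→P3 2·17=34, C5→P3 3·24=72, C6→P4 4·21=84, C7→P4 10·4=40, C8→P5 6·22=132. Service 566; fixed 245; total 811.
{P1, P2, P3, P4, P5}: service 566 + fixed 514 = 1080
No other subset beats 799.

Open P3 and P4; minimum total cost 799.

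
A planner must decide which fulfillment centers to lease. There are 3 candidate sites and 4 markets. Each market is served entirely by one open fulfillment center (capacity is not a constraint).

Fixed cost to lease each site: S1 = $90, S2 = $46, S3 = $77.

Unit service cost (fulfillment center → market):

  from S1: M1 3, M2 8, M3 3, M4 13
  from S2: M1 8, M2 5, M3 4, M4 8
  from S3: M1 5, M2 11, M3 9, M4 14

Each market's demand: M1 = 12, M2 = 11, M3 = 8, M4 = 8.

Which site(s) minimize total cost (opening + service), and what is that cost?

Open S2 only; minimum total cost 293.

For any fixed open set, each market goes to its cheapest open site; total = fixed + service.
{S2}: M1→S2 8·12=96, M2→S2 5·11=55, M3→S2 4·8=32, M4→S2 8·8=64. Service 247; fixed 46; total 293.
{S1, S2}: M1→S1 3·12=36, M2→S2 5·11=55, M3→S1 3·8=24, M4→S2 8·8=64. Service 179; fixed 136; total 315.
{S2, S3}: M1→S3 5·12=60, M2→S2 5·11=55, M3→S2 4·8=32, M4→S2 8·8=64. Service 211; fixed 123; total 334.
{S1, S2, S3}: service 179 + fixed 213 = 392
No other subset beats 293.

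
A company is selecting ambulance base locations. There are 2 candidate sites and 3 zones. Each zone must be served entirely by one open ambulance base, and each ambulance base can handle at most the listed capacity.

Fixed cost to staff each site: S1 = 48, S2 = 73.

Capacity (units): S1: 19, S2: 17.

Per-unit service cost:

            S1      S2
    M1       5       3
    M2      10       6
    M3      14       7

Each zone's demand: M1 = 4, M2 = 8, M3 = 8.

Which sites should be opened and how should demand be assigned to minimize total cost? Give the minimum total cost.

Minimum total cost: 245

Open {S1, S2}: M1→S1 5·4=20, M2→S2 6·8=48, M3→S2 7·8=56.
Loads: S1 carries 4/19, S2 carries 16/17. Service 124; fixed 121; total 245.
Next best feasible plan costs 269.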